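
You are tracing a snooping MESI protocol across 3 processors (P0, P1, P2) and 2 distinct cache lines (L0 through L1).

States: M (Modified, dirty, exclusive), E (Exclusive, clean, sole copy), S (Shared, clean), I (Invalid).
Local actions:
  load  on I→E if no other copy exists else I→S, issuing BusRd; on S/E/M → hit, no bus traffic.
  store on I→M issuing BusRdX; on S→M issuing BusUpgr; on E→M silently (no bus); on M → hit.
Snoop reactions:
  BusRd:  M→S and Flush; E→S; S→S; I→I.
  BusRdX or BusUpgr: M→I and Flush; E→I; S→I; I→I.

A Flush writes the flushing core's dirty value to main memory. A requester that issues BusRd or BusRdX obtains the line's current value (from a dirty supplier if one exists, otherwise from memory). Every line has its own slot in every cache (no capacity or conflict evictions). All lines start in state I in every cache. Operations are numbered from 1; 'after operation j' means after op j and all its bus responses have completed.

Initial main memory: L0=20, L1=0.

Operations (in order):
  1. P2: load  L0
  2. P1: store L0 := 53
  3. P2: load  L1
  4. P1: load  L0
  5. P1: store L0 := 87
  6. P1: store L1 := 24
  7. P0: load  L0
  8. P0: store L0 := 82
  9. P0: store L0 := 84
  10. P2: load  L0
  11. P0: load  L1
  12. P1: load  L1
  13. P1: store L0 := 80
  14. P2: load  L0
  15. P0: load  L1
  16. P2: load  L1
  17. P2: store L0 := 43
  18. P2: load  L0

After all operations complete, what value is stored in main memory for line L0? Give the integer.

memory[L0] = 80

  op1 P2: load  L0 → I/I/E on L0; bus BusRd; mem=20
  op2 P1: store L0 := 53 → I/M/I on L0; bus BusRdX; mem=20
  op3 P2: load  L1 → I/I/E on L1; bus BusRd; mem=0
  op4 P1: load  L0 → I/M/I on L0; bus (none); mem=20
  op5 P1: store L0 := 87 → I/M/I on L0; bus (none); mem=20
  op6 P1: store L1 := 24 → I/M/I on L1; bus BusRdX; mem=0
  op7 P0: load  L0 → S/S/I on L0; bus BusRd Flush; mem=87
  op8 P0: store L0 := 82 → M/I/I on L0; bus BusUpgr; mem=87
  op9 P0: store L0 := 84 → M/I/I on L0; bus (none); mem=87
  op10 P2: load  L0 → S/I/S on L0; bus BusRd Flush; mem=84
  op11 P0: load  L1 → S/S/I on L1; bus BusRd Flush; mem=24
  op12 P1: load  L1 → S/S/I on L1; bus (none); mem=24
  op13 P1: store L0 := 80 → I/M/I on L0; bus BusRdX; mem=84
  op14 P2: load  L0 → I/S/S on L0; bus BusRd Flush; mem=80
  op15 P0: load  L1 → S/S/I on L1; bus (none); mem=24
  op16 P2: load  L1 → S/S/S on L1; bus BusRd; mem=24
  op17 P2: store L0 := 43 → I/I/M on L0; bus BusUpgr; mem=80
  op18 P2: load  L0 → I/I/M on L0; bus (none); mem=80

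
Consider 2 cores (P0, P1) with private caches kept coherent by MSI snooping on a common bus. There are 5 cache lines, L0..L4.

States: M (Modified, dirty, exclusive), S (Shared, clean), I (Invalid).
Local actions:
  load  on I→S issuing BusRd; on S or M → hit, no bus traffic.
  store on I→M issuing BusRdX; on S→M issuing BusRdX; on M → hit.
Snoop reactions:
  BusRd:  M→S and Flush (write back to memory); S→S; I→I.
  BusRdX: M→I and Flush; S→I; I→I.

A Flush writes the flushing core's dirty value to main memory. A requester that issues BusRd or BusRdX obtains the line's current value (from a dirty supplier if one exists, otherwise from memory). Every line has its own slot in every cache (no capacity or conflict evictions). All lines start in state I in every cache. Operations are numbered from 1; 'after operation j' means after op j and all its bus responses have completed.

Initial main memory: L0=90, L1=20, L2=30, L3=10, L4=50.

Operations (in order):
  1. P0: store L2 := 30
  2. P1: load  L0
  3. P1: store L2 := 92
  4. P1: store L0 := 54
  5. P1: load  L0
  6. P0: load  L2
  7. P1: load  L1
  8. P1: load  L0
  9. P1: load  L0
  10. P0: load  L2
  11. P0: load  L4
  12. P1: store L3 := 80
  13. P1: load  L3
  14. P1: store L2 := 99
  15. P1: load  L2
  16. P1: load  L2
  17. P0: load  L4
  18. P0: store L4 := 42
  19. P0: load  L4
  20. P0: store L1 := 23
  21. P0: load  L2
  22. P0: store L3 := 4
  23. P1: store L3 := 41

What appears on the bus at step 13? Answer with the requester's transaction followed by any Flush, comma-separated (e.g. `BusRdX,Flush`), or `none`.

step 1: P0: store L2 := 30  ⟶  MI  (L2)  txn=BusRdX  M[L2]=30
step 2: P1: load  L0  ⟶  IS  (L0)  txn=BusRd  M[L0]=90
step 3: P1: store L2 := 92  ⟶  IM  (L2)  txn=BusRdX+Flush  M[L2]=30
step 4: P1: store L0 := 54  ⟶  IM  (L0)  txn=BusRdX  M[L0]=90
step 5: P1: load  L0  ⟶  IM  (L0)  txn=∅  M[L0]=90
step 6: P0: load  L2  ⟶  SS  (L2)  txn=BusRd+Flush  M[L2]=92
step 7: P1: load  L1  ⟶  IS  (L1)  txn=BusRd  M[L1]=20
step 8: P1: load  L0  ⟶  IM  (L0)  txn=∅  M[L0]=90
step 9: P1: load  L0  ⟶  IM  (L0)  txn=∅  M[L0]=90
step 10: P0: load  L2  ⟶  SS  (L2)  txn=∅  M[L2]=92
step 11: P0: load  L4  ⟶  SI  (L4)  txn=BusRd  M[L4]=50
step 12: P1: store L3 := 80  ⟶  IM  (L3)  txn=BusRdX  M[L3]=10
step 13: P1: load  L3  ⟶  IM  (L3)  txn=∅  M[L3]=10
step 14: P1: store L2 := 99  ⟶  IM  (L2)  txn=BusRdX  M[L2]=92
step 15: P1: load  L2  ⟶  IM  (L2)  txn=∅  M[L2]=92
step 16: P1: load  L2  ⟶  IM  (L2)  txn=∅  M[L2]=92
step 17: P0: load  L4  ⟶  SI  (L4)  txn=∅  M[L4]=50
step 18: P0: store L4 := 42  ⟶  MI  (L4)  txn=BusRdX  M[L4]=50
step 19: P0: load  L4  ⟶  MI  (L4)  txn=∅  M[L4]=50
step 20: P0: store L1 := 23  ⟶  MI  (L1)  txn=BusRdX  M[L1]=20
step 21: P0: load  L2  ⟶  SS  (L2)  txn=BusRd+Flush  M[L2]=99
step 22: P0: store L3 := 4  ⟶  MI  (L3)  txn=BusRdX+Flush  M[L3]=80
step 23: P1: store L3 := 41  ⟶  IM  (L3)  txn=BusRdX+Flush  M[L3]=4

bus = none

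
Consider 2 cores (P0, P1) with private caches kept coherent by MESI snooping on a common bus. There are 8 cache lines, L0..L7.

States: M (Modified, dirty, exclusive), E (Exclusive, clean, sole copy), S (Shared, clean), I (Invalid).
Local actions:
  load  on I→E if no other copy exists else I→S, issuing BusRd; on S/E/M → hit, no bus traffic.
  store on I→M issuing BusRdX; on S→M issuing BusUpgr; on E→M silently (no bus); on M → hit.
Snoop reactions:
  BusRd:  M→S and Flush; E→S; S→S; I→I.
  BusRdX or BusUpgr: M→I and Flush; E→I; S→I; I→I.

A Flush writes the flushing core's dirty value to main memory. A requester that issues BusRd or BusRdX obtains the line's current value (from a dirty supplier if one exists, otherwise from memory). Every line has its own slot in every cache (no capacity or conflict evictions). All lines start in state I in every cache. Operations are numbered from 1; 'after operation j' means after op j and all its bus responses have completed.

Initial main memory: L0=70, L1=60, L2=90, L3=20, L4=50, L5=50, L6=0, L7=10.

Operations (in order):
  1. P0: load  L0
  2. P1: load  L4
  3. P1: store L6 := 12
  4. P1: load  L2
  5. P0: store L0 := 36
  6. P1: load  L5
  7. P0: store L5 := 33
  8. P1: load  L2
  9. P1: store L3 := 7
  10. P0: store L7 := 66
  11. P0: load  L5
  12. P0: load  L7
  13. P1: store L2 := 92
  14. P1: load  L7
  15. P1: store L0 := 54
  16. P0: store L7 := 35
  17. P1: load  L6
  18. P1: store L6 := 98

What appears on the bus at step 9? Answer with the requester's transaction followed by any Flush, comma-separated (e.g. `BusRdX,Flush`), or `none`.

[1] P0: load  L0 | P0:E(70), P1:I | bus: BusRd
[2] P1: load  L4 | P0:I, P1:E(50) | bus: BusRd
[3] P1: store L6 := 12 | P0:I, P1:M(12) | bus: BusRdX
[4] P1: load  L2 | P0:I, P1:E(90) | bus: BusRd
[5] P0: store L0 := 36 | P0:M(36), P1:I | bus: none
[6] P1: load  L5 | P0:I, P1:E(50) | bus: BusRd
[7] P0: store L5 := 33 | P0:M(33), P1:I | bus: BusRdX
[8] P1: load  L2 | P0:I, P1:E(90) | bus: none
[9] P1: store L3 := 7 | P0:I, P1:M(7) | bus: BusRdX
[10] P0: store L7 := 66 | P0:M(66), P1:I | bus: BusRdX
[11] P0: load  L5 | P0:M(33), P1:I | bus: none
[12] P0: load  L7 | P0:M(66), P1:I | bus: none
[13] P1: store L2 := 92 | P0:I, P1:M(92) | bus: none
[14] P1: load  L7 | P0:S(66), P1:S(66) | bus: BusRd,Flush
[15] P1: store L0 := 54 | P0:I, P1:M(54) | bus: BusRdX,Flush
[16] P0: store L7 := 35 | P0:M(35), P1:I | bus: BusUpgr
[17] P1: load  L6 | P0:I, P1:M(12) | bus: none
[18] P1: store L6 := 98 | P0:I, P1:M(98) | bus: none

bus = BusRdX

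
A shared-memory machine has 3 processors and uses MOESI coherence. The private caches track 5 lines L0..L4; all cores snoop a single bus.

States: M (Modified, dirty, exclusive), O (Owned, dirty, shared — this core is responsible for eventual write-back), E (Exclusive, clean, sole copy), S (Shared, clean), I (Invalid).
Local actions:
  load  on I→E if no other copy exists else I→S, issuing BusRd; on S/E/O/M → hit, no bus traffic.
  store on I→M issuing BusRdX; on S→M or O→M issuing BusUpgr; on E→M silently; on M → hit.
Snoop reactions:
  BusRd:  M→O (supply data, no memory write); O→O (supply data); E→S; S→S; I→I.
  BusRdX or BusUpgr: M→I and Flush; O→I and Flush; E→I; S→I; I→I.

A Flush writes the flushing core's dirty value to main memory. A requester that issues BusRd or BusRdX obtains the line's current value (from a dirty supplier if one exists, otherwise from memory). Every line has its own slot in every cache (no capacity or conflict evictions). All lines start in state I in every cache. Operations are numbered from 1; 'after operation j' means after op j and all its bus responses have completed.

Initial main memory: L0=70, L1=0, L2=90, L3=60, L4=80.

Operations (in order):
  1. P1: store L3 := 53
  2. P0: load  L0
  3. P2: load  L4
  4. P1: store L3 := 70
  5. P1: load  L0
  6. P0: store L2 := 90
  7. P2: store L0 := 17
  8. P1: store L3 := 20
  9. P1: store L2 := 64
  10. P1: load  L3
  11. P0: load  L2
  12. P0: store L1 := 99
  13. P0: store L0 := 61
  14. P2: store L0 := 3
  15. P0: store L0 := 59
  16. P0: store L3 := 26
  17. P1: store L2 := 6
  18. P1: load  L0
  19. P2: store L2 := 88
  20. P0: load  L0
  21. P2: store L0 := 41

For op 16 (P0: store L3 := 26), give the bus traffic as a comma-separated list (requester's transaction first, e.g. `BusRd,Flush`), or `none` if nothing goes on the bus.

bus = BusRdX,Flush

[1] P1: store L3 := 53 | P0:I, P1:M(53), P2:I | bus: BusRdX
[2] P0: load  L0 | P0:E(70), P1:I, P2:I | bus: BusRd
[3] P2: load  L4 | P0:I, P1:I, P2:E(80) | bus: BusRd
[4] P1: store L3 := 70 | P0:I, P1:M(70), P2:I | bus: none
[5] P1: load  L0 | P0:S(70), P1:S(70), P2:I | bus: BusRd
[6] P0: store L2 := 90 | P0:M(90), P1:I, P2:I | bus: BusRdX
[7] P2: store L0 := 17 | P0:I, P1:I, P2:M(17) | bus: BusRdX
[8] P1: store L3 := 20 | P0:I, P1:M(20), P2:I | bus: none
[9] P1: store L2 := 64 | P0:I, P1:M(64), P2:I | bus: BusRdX,Flush
[10] P1: load  L3 | P0:I, P1:M(20), P2:I | bus: none
[11] P0: load  L2 | P0:S(64), P1:O(64), P2:I | bus: BusRd
[12] P0: store L1 := 99 | P0:M(99), P1:I, P2:I | bus: BusRdX
[13] P0: store L0 := 61 | P0:M(61), P1:I, P2:I | bus: BusRdX,Flush
[14] P2: store L0 := 3 | P0:I, P1:I, P2:M(3) | bus: BusRdX,Flush
[15] P0: store L0 := 59 | P0:M(59), P1:I, P2:I | bus: BusRdX,Flush
[16] P0: store L3 := 26 | P0:M(26), P1:I, P2:I | bus: BusRdX,Flush
[17] P1: store L2 := 6 | P0:I, P1:M(6), P2:I | bus: BusUpgr
[18] P1: load  L0 | P0:O(59), P1:S(59), P2:I | bus: BusRd
[19] P2: store L2 := 88 | P0:I, P1:I, P2:M(88) | bus: BusRdX,Flush
[20] P0: load  L0 | P0:O(59), P1:S(59), P2:I | bus: none
[21] P2: store L0 := 41 | P0:I, P1:I, P2:M(41) | bus: BusRdX,Flush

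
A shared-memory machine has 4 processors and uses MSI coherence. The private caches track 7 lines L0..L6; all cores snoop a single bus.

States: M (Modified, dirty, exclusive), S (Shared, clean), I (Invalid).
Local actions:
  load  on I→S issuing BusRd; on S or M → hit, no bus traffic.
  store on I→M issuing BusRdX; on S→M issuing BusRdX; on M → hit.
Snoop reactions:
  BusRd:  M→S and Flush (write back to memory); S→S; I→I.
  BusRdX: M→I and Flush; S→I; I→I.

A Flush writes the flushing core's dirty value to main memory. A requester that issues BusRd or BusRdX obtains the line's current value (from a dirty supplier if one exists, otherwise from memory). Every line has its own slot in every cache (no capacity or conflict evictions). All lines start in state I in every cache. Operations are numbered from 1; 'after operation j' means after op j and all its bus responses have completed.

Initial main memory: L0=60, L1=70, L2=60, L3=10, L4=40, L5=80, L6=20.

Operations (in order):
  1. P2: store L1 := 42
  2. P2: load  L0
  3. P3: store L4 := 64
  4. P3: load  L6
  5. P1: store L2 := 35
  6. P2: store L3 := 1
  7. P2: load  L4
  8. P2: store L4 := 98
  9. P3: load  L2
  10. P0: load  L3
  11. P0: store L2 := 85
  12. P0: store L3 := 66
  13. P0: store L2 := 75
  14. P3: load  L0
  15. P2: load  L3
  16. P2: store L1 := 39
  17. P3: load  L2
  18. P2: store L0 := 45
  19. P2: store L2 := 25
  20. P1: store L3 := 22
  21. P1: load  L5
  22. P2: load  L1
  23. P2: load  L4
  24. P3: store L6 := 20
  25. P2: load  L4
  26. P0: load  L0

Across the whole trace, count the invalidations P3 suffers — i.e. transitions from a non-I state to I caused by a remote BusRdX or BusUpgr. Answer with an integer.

invalidations = 4

[1] P2: store L1 := 42 | P0:I, P1:I, P2:M(42), P3:I | bus: BusRdX
[2] P2: load  L0 | P0:I, P1:I, P2:S(60), P3:I | bus: BusRd
[3] P3: store L4 := 64 | P0:I, P1:I, P2:I, P3:M(64) | bus: BusRdX
[4] P3: load  L6 | P0:I, P1:I, P2:I, P3:S(20) | bus: BusRd
[5] P1: store L2 := 35 | P0:I, P1:M(35), P2:I, P3:I | bus: BusRdX
[6] P2: store L3 := 1 | P0:I, P1:I, P2:M(1), P3:I | bus: BusRdX
[7] P2: load  L4 | P0:I, P1:I, P2:S(64), P3:S(64) | bus: BusRd,Flush
[8] P2: store L4 := 98 | P0:I, P1:I, P2:M(98), P3:I | bus: BusRdX
[9] P3: load  L2 | P0:I, P1:S(35), P2:I, P3:S(35) | bus: BusRd,Flush
[10] P0: load  L3 | P0:S(1), P1:I, P2:S(1), P3:I | bus: BusRd,Flush
[11] P0: store L2 := 85 | P0:M(85), P1:I, P2:I, P3:I | bus: BusRdX
[12] P0: store L3 := 66 | P0:M(66), P1:I, P2:I, P3:I | bus: BusRdX
[13] P0: store L2 := 75 | P0:M(75), P1:I, P2:I, P3:I | bus: none
[14] P3: load  L0 | P0:I, P1:I, P2:S(60), P3:S(60) | bus: BusRd
[15] P2: load  L3 | P0:S(66), P1:I, P2:S(66), P3:I | bus: BusRd,Flush
[16] P2: store L1 := 39 | P0:I, P1:I, P2:M(39), P3:I | bus: none
[17] P3: load  L2 | P0:S(75), P1:I, P2:I, P3:S(75) | bus: BusRd,Flush
[18] P2: store L0 := 45 | P0:I, P1:I, P2:M(45), P3:I | bus: BusRdX
[19] P2: store L2 := 25 | P0:I, P1:I, P2:M(25), P3:I | bus: BusRdX
[20] P1: store L3 := 22 | P0:I, P1:M(22), P2:I, P3:I | bus: BusRdX
[21] P1: load  L5 | P0:I, P1:S(80), P2:I, P3:I | bus: BusRd
[22] P2: load  L1 | P0:I, P1:I, P2:M(39), P3:I | bus: none
[23] P2: load  L4 | P0:I, P1:I, P2:M(98), P3:I | bus: none
[24] P3: store L6 := 20 | P0:I, P1:I, P2:I, P3:M(20) | bus: BusRdX
[25] P2: load  L4 | P0:I, P1:I, P2:M(98), P3:I | bus: none
[26] P0: load  L0 | P0:S(45), P1:I, P2:S(45), P3:I | bus: BusRd,Flush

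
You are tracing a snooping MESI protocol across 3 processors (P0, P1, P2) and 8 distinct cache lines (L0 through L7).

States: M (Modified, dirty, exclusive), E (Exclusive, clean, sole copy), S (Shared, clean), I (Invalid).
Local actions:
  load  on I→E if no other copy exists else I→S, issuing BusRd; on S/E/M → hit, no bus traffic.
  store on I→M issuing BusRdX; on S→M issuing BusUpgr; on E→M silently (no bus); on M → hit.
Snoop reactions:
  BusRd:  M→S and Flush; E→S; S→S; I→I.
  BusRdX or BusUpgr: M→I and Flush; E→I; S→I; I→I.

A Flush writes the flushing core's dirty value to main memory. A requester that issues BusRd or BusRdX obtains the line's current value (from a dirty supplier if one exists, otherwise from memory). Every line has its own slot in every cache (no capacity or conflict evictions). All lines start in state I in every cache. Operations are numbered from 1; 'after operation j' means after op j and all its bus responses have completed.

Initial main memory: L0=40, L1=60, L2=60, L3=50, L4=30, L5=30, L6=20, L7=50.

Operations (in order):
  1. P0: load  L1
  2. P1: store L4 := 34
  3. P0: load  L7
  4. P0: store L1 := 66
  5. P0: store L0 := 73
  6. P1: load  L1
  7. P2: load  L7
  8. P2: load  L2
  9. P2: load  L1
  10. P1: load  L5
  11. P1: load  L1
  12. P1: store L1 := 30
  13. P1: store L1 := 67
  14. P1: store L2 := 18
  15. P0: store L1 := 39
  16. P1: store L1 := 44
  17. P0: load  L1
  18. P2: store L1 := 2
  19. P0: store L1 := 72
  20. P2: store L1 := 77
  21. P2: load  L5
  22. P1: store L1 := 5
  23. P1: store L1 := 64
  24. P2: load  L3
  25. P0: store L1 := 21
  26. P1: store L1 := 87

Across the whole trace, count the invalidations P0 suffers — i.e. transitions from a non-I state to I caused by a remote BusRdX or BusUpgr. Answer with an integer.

[1] P0: load  L1 | P0:E(60), P1:I, P2:I | bus: BusRd
[2] P1: store L4 := 34 | P0:I, P1:M(34), P2:I | bus: BusRdX
[3] P0: load  L7 | P0:E(50), P1:I, P2:I | bus: BusRd
[4] P0: store L1 := 66 | P0:M(66), P1:I, P2:I | bus: none
[5] P0: store L0 := 73 | P0:M(73), P1:I, P2:I | bus: BusRdX
[6] P1: load  L1 | P0:S(66), P1:S(66), P2:I | bus: BusRd,Flush
[7] P2: load  L7 | P0:S(50), P1:I, P2:S(50) | bus: BusRd
[8] P2: load  L2 | P0:I, P1:I, P2:E(60) | bus: BusRd
[9] P2: load  L1 | P0:S(66), P1:S(66), P2:S(66) | bus: BusRd
[10] P1: load  L5 | P0:I, P1:E(30), P2:I | bus: BusRd
[11] P1: load  L1 | P0:S(66), P1:S(66), P2:S(66) | bus: none
[12] P1: store L1 := 30 | P0:I, P1:M(30), P2:I | bus: BusUpgr
[13] P1: store L1 := 67 | P0:I, P1:M(67), P2:I | bus: none
[14] P1: store L2 := 18 | P0:I, P1:M(18), P2:I | bus: BusRdX
[15] P0: store L1 := 39 | P0:M(39), P1:I, P2:I | bus: BusRdX,Flush
[16] P1: store L1 := 44 | P0:I, P1:M(44), P2:I | bus: BusRdX,Flush
[17] P0: load  L1 | P0:S(44), P1:S(44), P2:I | bus: BusRd,Flush
[18] P2: store L1 := 2 | P0:I, P1:I, P2:M(2) | bus: BusRdX
[19] P0: store L1 := 72 | P0:M(72), P1:I, P2:I | bus: BusRdX,Flush
[20] P2: store L1 := 77 | P0:I, P1:I, P2:M(77) | bus: BusRdX,Flush
[21] P2: load  L5 | P0:I, P1:S(30), P2:S(30) | bus: BusRd
[22] P1: store L1 := 5 | P0:I, P1:M(5), P2:I | bus: BusRdX,Flush
[23] P1: store L1 := 64 | P0:I, P1:M(64), P2:I | bus: none
[24] P2: load  L3 | P0:I, P1:I, P2:E(50) | bus: BusRd
[25] P0: store L1 := 21 | P0:M(21), P1:I, P2:I | bus: BusRdX,Flush
[26] P1: store L1 := 87 | P0:I, P1:M(87), P2:I | bus: BusRdX,Flush

invalidations = 5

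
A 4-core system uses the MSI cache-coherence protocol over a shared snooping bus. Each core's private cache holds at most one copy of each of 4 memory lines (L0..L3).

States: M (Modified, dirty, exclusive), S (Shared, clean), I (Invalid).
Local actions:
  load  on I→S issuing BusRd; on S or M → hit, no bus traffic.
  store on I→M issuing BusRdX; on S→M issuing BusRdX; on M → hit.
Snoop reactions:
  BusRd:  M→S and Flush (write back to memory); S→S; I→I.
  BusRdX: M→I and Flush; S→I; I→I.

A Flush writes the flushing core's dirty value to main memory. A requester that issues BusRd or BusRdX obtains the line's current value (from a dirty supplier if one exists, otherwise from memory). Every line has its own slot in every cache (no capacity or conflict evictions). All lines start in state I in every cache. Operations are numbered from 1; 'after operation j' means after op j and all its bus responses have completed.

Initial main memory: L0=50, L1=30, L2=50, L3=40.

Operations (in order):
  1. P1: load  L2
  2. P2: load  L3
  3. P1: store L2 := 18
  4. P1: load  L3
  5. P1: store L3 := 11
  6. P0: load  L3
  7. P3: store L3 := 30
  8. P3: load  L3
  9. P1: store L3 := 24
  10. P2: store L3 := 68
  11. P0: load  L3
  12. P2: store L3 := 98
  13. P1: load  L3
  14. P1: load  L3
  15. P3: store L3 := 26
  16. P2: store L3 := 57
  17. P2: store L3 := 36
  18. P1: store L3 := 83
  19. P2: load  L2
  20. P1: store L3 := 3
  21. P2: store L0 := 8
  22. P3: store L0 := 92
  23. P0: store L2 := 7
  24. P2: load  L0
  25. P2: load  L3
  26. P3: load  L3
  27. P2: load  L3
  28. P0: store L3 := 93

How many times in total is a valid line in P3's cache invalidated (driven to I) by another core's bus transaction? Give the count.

1. P1: load  L2  bus=[BusRd]  L2: P0=I P1=S P2=I P3=I  mem[L2]=50
2. P2: load  L3  bus=[BusRd]  L3: P0=I P1=I P2=S P3=I  mem[L3]=40
3. P1: store L2 := 18  bus=[BusRdX]  L2: P0=I P1=M P2=I P3=I  mem[L2]=50
4. P1: load  L3  bus=[BusRd]  L3: P0=I P1=S P2=S P3=I  mem[L3]=40
5. P1: store L3 := 11  bus=[BusRdX]  L3: P0=I P1=M P2=I P3=I  mem[L3]=40
6. P0: load  L3  bus=[BusRd,Flush]  L3: P0=S P1=S P2=I P3=I  mem[L3]=11
7. P3: store L3 := 30  bus=[BusRdX]  L3: P0=I P1=I P2=I P3=M  mem[L3]=11
8. P3: load  L3  bus=[-]  L3: P0=I P1=I P2=I P3=M  mem[L3]=11
9. P1: store L3 := 24  bus=[BusRdX,Flush]  L3: P0=I P1=M P2=I P3=I  mem[L3]=30
10. P2: store L3 := 68  bus=[BusRdX,Flush]  L3: P0=I P1=I P2=M P3=I  mem[L3]=24
11. P0: load  L3  bus=[BusRd,Flush]  L3: P0=S P1=I P2=S P3=I  mem[L3]=68
12. P2: store L3 := 98  bus=[BusRdX]  L3: P0=I P1=I P2=M P3=I  mem[L3]=68
13. P1: load  L3  bus=[BusRd,Flush]  L3: P0=I P1=S P2=S P3=I  mem[L3]=98
14. P1: load  L3  bus=[-]  L3: P0=I P1=S P2=S P3=I  mem[L3]=98
15. P3: store L3 := 26  bus=[BusRdX]  L3: P0=I P1=I P2=I P3=M  mem[L3]=98
16. P2: store L3 := 57  bus=[BusRdX,Flush]  L3: P0=I P1=I P2=M P3=I  mem[L3]=26
17. P2: store L3 := 36  bus=[-]  L3: P0=I P1=I P2=M P3=I  mem[L3]=26
18. P1: store L3 := 83  bus=[BusRdX,Flush]  L3: P0=I P1=M P2=I P3=I  mem[L3]=36
19. P2: load  L2  bus=[BusRd,Flush]  L2: P0=I P1=S P2=S P3=I  mem[L2]=18
20. P1: store L3 := 3  bus=[-]  L3: P0=I P1=M P2=I P3=I  mem[L3]=36
21. P2: store L0 := 8  bus=[BusRdX]  L0: P0=I P1=I P2=M P3=I  mem[L0]=50
22. P3: store L0 := 92  bus=[BusRdX,Flush]  L0: P0=I P1=I P2=I P3=M  mem[L0]=8
23. P0: store L2 := 7  bus=[BusRdX]  L2: P0=M P1=I P2=I P3=I  mem[L2]=18
24. P2: load  L0  bus=[BusRd,Flush]  L0: P0=I P1=I P2=S P3=S  mem[L0]=92
25. P2: load  L3  bus=[BusRd,Flush]  L3: P0=I P1=S P2=S P3=I  mem[L3]=3
26. P3: load  L3  bus=[BusRd]  L3: P0=I P1=S P2=S P3=S  mem[L3]=3
27. P2: load  L3  bus=[-]  L3: P0=I P1=S P2=S P3=S  mem[L3]=3
28. P0: store L3 := 93  bus=[BusRdX]  L3: P0=M P1=I P2=I P3=I  mem[L3]=3

invalidations = 3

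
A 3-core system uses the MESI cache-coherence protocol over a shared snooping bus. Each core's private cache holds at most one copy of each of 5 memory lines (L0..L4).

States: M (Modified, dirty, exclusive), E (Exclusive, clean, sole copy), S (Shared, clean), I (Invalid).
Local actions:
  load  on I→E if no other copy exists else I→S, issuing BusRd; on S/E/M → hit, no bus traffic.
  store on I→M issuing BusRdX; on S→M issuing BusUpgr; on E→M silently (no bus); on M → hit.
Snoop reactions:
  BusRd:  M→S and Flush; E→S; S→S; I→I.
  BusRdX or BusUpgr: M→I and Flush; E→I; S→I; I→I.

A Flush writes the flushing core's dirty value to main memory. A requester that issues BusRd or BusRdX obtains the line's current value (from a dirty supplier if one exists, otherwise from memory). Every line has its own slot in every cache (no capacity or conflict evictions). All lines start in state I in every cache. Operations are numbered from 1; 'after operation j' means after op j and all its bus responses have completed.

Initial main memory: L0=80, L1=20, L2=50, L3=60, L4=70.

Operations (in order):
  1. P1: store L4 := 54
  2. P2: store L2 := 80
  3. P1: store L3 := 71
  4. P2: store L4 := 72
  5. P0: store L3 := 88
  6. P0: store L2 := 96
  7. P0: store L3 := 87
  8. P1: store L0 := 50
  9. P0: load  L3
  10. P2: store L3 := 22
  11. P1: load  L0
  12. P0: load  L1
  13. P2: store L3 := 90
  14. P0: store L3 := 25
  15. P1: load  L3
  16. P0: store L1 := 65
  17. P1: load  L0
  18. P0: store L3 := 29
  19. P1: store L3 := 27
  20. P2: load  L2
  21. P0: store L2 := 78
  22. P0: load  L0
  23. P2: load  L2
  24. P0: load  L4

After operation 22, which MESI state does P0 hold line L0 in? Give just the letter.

[1] P1: store L4 := 54 | P0:I, P1:M(54), P2:I | bus: BusRdX
[2] P2: store L2 := 80 | P0:I, P1:I, P2:M(80) | bus: BusRdX
[3] P1: store L3 := 71 | P0:I, P1:M(71), P2:I | bus: BusRdX
[4] P2: store L4 := 72 | P0:I, P1:I, P2:M(72) | bus: BusRdX,Flush
[5] P0: store L3 := 88 | P0:M(88), P1:I, P2:I | bus: BusRdX,Flush
[6] P0: store L2 := 96 | P0:M(96), P1:I, P2:I | bus: BusRdX,Flush
[7] P0: store L3 := 87 | P0:M(87), P1:I, P2:I | bus: none
[8] P1: store L0 := 50 | P0:I, P1:M(50), P2:I | bus: BusRdX
[9] P0: load  L3 | P0:M(87), P1:I, P2:I | bus: none
[10] P2: store L3 := 22 | P0:I, P1:I, P2:M(22) | bus: BusRdX,Flush
[11] P1: load  L0 | P0:I, P1:M(50), P2:I | bus: none
[12] P0: load  L1 | P0:E(20), P1:I, P2:I | bus: BusRd
[13] P2: store L3 := 90 | P0:I, P1:I, P2:M(90) | bus: none
[14] P0: store L3 := 25 | P0:M(25), P1:I, P2:I | bus: BusRdX,Flush
[15] P1: load  L3 | P0:S(25), P1:S(25), P2:I | bus: BusRd,Flush
[16] P0: store L1 := 65 | P0:M(65), P1:I, P2:I | bus: none
[17] P1: load  L0 | P0:I, P1:M(50), P2:I | bus: none
[18] P0: store L3 := 29 | P0:M(29), P1:I, P2:I | bus: BusUpgr
[19] P1: store L3 := 27 | P0:I, P1:M(27), P2:I | bus: BusRdX,Flush
[20] P2: load  L2 | P0:S(96), P1:I, P2:S(96) | bus: BusRd,Flush
[21] P0: store L2 := 78 | P0:M(78), P1:I, P2:I | bus: BusUpgr
[22] P0: load  L0 | P0:S(50), P1:S(50), P2:I | bus: BusRd,Flush
[23] P2: load  L2 | P0:S(78), P1:I, P2:S(78) | bus: BusRd,Flush
[24] P0: load  L4 | P0:S(72), P1:I, P2:S(72) | bus: BusRd,Flush

state = S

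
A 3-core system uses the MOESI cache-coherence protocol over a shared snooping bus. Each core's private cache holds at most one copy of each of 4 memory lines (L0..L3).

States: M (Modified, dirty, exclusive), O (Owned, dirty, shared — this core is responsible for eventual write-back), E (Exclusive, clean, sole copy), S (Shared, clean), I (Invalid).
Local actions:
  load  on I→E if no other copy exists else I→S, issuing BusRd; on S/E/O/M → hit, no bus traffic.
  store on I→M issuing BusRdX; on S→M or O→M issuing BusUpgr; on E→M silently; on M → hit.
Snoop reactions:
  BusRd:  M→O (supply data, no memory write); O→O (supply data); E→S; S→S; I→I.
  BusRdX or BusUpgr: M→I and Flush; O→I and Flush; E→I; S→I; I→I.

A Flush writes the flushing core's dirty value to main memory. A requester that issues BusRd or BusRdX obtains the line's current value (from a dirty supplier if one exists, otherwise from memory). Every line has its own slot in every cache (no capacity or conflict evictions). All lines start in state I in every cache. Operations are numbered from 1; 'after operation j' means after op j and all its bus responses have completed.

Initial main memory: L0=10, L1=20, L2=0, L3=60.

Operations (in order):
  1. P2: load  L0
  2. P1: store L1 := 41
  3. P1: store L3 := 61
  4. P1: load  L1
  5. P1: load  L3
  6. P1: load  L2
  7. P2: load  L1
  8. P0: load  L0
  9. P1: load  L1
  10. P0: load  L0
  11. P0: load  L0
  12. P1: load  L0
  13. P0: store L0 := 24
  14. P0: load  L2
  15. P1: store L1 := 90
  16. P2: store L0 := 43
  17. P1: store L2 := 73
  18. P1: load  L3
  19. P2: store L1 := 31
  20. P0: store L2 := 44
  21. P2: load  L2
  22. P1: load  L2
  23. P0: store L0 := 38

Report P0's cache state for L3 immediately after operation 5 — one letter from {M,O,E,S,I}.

state = I

[1] P2: load  L0 | P0:I, P1:I, P2:E(10) | bus: BusRd
[2] P1: store L1 := 41 | P0:I, P1:M(41), P2:I | bus: BusRdX
[3] P1: store L3 := 61 | P0:I, P1:M(61), P2:I | bus: BusRdX
[4] P1: load  L1 | P0:I, P1:M(41), P2:I | bus: none
[5] P1: load  L3 | P0:I, P1:M(61), P2:I | bus: none
[6] P1: load  L2 | P0:I, P1:E(0), P2:I | bus: BusRd
[7] P2: load  L1 | P0:I, P1:O(41), P2:S(41) | bus: BusRd
[8] P0: load  L0 | P0:S(10), P1:I, P2:S(10) | bus: BusRd
[9] P1: load  L1 | P0:I, P1:O(41), P2:S(41) | bus: none
[10] P0: load  L0 | P0:S(10), P1:I, P2:S(10) | bus: none
[11] P0: load  L0 | P0:S(10), P1:I, P2:S(10) | bus: none
[12] P1: load  L0 | P0:S(10), P1:S(10), P2:S(10) | bus: BusRd
[13] P0: store L0 := 24 | P0:M(24), P1:I, P2:I | bus: BusUpgr
[14] P0: load  L2 | P0:S(0), P1:S(0), P2:I | bus: BusRd
[15] P1: store L1 := 90 | P0:I, P1:M(90), P2:I | bus: BusUpgr
[16] P2: store L0 := 43 | P0:I, P1:I, P2:M(43) | bus: BusRdX,Flush
[17] P1: store L2 := 73 | P0:I, P1:M(73), P2:I | bus: BusUpgr
[18] P1: load  L3 | P0:I, P1:M(61), P2:I | bus: none
[19] P2: store L1 := 31 | P0:I, P1:I, P2:M(31) | bus: BusRdX,Flush
[20] P0: store L2 := 44 | P0:M(44), P1:I, P2:I | bus: BusRdX,Flush
[21] P2: load  L2 | P0:O(44), P1:I, P2:S(44) | bus: BusRd
[22] P1: load  L2 | P0:O(44), P1:S(44), P2:S(44) | bus: BusRd
[23] P0: store L0 := 38 | P0:M(38), P1:I, P2:I | bus: BusRdX,Flush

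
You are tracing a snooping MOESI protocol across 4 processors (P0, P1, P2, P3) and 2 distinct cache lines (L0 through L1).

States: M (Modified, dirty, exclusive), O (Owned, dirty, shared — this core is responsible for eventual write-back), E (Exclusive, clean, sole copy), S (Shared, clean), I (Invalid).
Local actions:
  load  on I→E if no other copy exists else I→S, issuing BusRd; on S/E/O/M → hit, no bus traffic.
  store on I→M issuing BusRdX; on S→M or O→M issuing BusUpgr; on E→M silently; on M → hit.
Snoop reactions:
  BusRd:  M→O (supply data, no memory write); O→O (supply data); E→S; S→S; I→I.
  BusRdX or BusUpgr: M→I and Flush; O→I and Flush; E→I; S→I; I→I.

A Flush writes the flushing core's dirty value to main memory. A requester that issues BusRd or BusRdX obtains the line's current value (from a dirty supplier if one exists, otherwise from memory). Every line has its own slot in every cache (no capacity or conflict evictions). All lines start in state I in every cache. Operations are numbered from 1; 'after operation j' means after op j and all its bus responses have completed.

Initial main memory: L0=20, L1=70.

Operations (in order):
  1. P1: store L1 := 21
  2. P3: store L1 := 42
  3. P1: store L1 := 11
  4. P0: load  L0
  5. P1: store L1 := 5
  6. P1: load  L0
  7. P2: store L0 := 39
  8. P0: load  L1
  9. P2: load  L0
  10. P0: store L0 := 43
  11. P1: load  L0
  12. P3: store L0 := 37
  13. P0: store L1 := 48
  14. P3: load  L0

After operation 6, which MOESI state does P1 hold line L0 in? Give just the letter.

state = S

  op1 P1: store L1 := 21 → I/M/I/I on L1; bus BusRdX; mem=70
  op2 P3: store L1 := 42 → I/I/I/M on L1; bus BusRdX Flush; mem=21
  op3 P1: store L1 := 11 → I/M/I/I on L1; bus BusRdX Flush; mem=42
  op4 P0: load  L0 → E/I/I/I on L0; bus BusRd; mem=20
  op5 P1: store L1 := 5 → I/M/I/I on L1; bus (none); mem=42
  op6 P1: load  L0 → S/S/I/I on L0; bus BusRd; mem=20
  op7 P2: store L0 := 39 → I/I/M/I on L0; bus BusRdX; mem=20
  op8 P0: load  L1 → S/O/I/I on L1; bus BusRd; mem=42
  op9 P2: load  L0 → I/I/M/I on L0; bus (none); mem=20
  op10 P0: store L0 := 43 → M/I/I/I on L0; bus BusRdX Flush; mem=39
  op11 P1: load  L0 → O/S/I/I on L0; bus BusRd; mem=39
  op12 P3: store L0 := 37 → I/I/I/M on L0; bus BusRdX Flush; mem=43
  op13 P0: store L1 := 48 → M/I/I/I on L1; bus BusUpgr Flush; mem=5
  op14 P3: load  L0 → I/I/I/M on L0; bus (none); mem=43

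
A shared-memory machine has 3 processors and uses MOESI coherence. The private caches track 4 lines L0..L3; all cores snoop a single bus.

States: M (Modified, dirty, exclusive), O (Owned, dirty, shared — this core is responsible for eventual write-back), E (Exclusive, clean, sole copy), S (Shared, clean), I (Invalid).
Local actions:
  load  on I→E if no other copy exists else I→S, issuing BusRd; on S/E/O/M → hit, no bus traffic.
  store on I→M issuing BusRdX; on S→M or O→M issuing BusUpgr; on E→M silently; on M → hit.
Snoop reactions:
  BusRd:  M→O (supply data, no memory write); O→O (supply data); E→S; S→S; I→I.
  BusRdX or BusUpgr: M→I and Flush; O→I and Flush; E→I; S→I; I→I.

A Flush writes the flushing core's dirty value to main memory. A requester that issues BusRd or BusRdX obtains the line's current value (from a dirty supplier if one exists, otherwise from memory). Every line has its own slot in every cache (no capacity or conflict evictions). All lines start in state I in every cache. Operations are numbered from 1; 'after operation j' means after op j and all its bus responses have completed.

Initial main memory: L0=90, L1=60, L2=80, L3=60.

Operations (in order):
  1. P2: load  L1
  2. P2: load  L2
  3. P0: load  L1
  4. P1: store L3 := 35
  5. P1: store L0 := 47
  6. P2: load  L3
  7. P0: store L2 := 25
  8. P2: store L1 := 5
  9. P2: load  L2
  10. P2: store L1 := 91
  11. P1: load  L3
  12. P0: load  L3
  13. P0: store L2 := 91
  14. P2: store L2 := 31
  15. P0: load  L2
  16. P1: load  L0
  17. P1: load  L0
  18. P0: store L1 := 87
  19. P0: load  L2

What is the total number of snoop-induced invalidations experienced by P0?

1. P2: load  L1  bus=[BusRd]  L1: P0=I P1=I P2=E  mem[L1]=60
2. P2: load  L2  bus=[BusRd]  L2: P0=I P1=I P2=E  mem[L2]=80
3. P0: load  L1  bus=[BusRd]  L1: P0=S P1=I P2=S  mem[L1]=60
4. P1: store L3 := 35  bus=[BusRdX]  L3: P0=I P1=M P2=I  mem[L3]=60
5. P1: store L0 := 47  bus=[BusRdX]  L0: P0=I P1=M P2=I  mem[L0]=90
6. P2: load  L3  bus=[BusRd]  L3: P0=I P1=O P2=S  mem[L3]=60
7. P0: store L2 := 25  bus=[BusRdX]  L2: P0=M P1=I P2=I  mem[L2]=80
8. P2: store L1 := 5  bus=[BusUpgr]  L1: P0=I P1=I P2=M  mem[L1]=60
9. P2: load  L2  bus=[BusRd]  L2: P0=O P1=I P2=S  mem[L2]=80
10. P2: store L1 := 91  bus=[-]  L1: P0=I P1=I P2=M  mem[L1]=60
11. P1: load  L3  bus=[-]  L3: P0=I P1=O P2=S  mem[L3]=60
12. P0: load  L3  bus=[BusRd]  L3: P0=S P1=O P2=S  mem[L3]=60
13. P0: store L2 := 91  bus=[BusUpgr]  L2: P0=M P1=I P2=I  mem[L2]=80
14. P2: store L2 := 31  bus=[BusRdX,Flush]  L2: P0=I P1=I P2=M  mem[L2]=91
15. P0: load  L2  bus=[BusRd]  L2: P0=S P1=I P2=O  mem[L2]=91
16. P1: load  L0  bus=[-]  L0: P0=I P1=M P2=I  mem[L0]=90
17. P1: load  L0  bus=[-]  L0: P0=I P1=M P2=I  mem[L0]=90
18. P0: store L1 := 87  bus=[BusRdX,Flush]  L1: P0=M P1=I P2=I  mem[L1]=91
19. P0: load  L2  bus=[-]  L2: P0=S P1=I P2=O  mem[L2]=91

invalidations = 2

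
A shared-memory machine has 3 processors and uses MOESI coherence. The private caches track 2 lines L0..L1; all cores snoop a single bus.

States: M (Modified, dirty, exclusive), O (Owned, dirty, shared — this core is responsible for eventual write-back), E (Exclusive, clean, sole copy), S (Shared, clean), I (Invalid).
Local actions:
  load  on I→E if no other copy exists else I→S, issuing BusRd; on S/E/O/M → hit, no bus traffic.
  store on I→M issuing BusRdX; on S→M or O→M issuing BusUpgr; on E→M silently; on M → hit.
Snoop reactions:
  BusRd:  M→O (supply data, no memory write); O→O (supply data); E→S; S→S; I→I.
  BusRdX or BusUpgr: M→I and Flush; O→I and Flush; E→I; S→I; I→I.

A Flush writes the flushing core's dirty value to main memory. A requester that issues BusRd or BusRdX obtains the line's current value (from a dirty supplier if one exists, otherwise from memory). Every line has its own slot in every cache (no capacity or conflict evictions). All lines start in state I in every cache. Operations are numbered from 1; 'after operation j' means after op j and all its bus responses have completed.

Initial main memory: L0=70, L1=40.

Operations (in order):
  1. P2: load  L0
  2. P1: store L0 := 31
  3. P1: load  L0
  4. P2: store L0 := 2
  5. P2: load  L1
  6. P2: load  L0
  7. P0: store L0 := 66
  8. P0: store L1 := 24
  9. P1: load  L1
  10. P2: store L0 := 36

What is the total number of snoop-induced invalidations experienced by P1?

invalidations = 1

1. P2: load  L0  bus=[BusRd]  L0: P0=I P1=I P2=E  mem[L0]=70
2. P1: store L0 := 31  bus=[BusRdX]  L0: P0=I P1=M P2=I  mem[L0]=70
3. P1: load  L0  bus=[-]  L0: P0=I P1=M P2=I  mem[L0]=70
4. P2: store L0 := 2  bus=[BusRdX,Flush]  L0: P0=I P1=I P2=M  mem[L0]=31
5. P2: load  L1  bus=[BusRd]  L1: P0=I P1=I P2=E  mem[L1]=40
6. P2: load  L0  bus=[-]  L0: P0=I P1=I P2=M  mem[L0]=31
7. P0: store L0 := 66  bus=[BusRdX,Flush]  L0: P0=M P1=I P2=I  mem[L0]=2
8. P0: store L1 := 24  bus=[BusRdX]  L1: P0=M P1=I P2=I  mem[L1]=40
9. P1: load  L1  bus=[BusRd]  L1: P0=O P1=S P2=I  mem[L1]=40
10. P2: store L0 := 36  bus=[BusRdX,Flush]  L0: P0=I P1=I P2=M  mem[L0]=66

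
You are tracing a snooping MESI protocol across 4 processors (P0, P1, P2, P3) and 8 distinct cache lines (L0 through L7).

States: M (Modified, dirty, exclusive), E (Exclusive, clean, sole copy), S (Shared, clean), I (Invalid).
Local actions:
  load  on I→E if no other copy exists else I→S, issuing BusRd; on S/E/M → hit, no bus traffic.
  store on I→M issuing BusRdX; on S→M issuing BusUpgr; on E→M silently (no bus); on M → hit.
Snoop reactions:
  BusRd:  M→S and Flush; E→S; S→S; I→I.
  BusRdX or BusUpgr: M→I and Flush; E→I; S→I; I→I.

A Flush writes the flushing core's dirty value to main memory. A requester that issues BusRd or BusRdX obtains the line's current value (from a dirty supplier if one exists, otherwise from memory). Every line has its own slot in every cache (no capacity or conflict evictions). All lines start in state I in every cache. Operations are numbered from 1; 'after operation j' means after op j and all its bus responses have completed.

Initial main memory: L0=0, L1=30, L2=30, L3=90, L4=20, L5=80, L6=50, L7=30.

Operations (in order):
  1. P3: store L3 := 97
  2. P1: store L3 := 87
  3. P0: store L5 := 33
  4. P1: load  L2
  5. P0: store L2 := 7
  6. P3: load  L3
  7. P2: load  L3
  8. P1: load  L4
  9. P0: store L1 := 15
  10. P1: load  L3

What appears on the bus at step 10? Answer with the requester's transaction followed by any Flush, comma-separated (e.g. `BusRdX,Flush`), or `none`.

1. P3: store L3 := 97  bus=[BusRdX]  L3: P0=I P1=I P2=I P3=M  mem[L3]=90
2. P1: store L3 := 87  bus=[BusRdX,Flush]  L3: P0=I P1=M P2=I P3=I  mem[L3]=97
3. P0: store L5 := 33  bus=[BusRdX]  L5: P0=M P1=I P2=I P3=I  mem[L5]=80
4. P1: load  L2  bus=[BusRd]  L2: P0=I P1=E P2=I P3=I  mem[L2]=30
5. P0: store L2 := 7  bus=[BusRdX]  L2: P0=M P1=I P2=I P3=I  mem[L2]=30
6. P3: load  L3  bus=[BusRd,Flush]  L3: P0=I P1=S P2=I P3=S  mem[L3]=87
7. P2: load  L3  bus=[BusRd]  L3: P0=I P1=S P2=S P3=S  mem[L3]=87
8. P1: load  L4  bus=[BusRd]  L4: P0=I P1=E P2=I P3=I  mem[L4]=20
9. P0: store L1 := 15  bus=[BusRdX]  L1: P0=M P1=I P2=I P3=I  mem[L1]=30
10. P1: load  L3  bus=[-]  L3: P0=I P1=S P2=S P3=S  mem[L3]=87

bus = none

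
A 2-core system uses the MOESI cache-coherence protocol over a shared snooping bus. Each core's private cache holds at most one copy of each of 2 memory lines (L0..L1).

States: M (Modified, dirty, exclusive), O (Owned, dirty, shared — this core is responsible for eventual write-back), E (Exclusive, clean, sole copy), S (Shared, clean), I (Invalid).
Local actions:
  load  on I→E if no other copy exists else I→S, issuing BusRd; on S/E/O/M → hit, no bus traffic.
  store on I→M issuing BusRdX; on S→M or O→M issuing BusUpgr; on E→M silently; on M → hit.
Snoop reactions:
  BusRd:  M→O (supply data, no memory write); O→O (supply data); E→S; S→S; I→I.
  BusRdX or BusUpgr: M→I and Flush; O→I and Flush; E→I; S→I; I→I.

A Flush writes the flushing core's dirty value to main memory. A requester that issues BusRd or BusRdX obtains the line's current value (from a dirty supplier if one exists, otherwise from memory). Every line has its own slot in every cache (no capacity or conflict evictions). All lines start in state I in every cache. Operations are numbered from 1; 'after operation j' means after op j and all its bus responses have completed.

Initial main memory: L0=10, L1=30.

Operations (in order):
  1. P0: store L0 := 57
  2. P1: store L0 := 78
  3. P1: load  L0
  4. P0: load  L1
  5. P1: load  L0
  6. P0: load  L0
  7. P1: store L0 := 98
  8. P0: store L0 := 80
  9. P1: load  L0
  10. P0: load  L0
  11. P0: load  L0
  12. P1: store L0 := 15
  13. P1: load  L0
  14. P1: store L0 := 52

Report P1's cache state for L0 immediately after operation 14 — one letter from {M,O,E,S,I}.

  op1 P0: store L0 := 57 → M/I on L0; bus BusRdX; mem=10
  op2 P1: store L0 := 78 → I/M on L0; bus BusRdX Flush; mem=57
  op3 P1: load  L0 → I/M on L0; bus (none); mem=57
  op4 P0: load  L1 → E/I on L1; bus BusRd; mem=30
  op5 P1: load  L0 → I/M on L0; bus (none); mem=57
  op6 P0: load  L0 → S/O on L0; bus BusRd; mem=57
  op7 P1: store L0 := 98 → I/M on L0; bus BusUpgr; mem=57
  op8 P0: store L0 := 80 → M/I on L0; bus BusRdX Flush; mem=98
  op9 P1: load  L0 → O/S on L0; bus BusRd; mem=98
  op10 P0: load  L0 → O/S on L0; bus (none); mem=98
  op11 P0: load  L0 → O/S on L0; bus (none); mem=98
  op12 P1: store L0 := 15 → I/M on L0; bus BusUpgr Flush; mem=80
  op13 P1: load  L0 → I/M on L0; bus (none); mem=80
  op14 P1: store L0 := 52 → I/M on L0; bus (none); mem=80

state = M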